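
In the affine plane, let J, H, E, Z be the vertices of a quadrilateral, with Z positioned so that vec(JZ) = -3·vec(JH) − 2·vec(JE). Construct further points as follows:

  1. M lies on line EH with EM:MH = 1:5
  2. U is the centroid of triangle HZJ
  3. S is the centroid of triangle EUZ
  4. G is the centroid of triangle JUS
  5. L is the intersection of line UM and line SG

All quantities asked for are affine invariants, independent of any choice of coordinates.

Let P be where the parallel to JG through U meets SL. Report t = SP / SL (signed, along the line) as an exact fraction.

Assign J = (0, 0), H = (1, 0), E = (0, 1), Z = (-3, -2) — the answer is frame-independent, so this choice is without loss of generality.
1. M lies on line EH with EM:MH = 1:5 ⇒ M = (1/6, 5/6)
2. U is the centroid of triangle HZJ ⇒ U = (-2/3, -2/3)
3. S is the centroid of triangle EUZ ⇒ S = (-11/9, -5/9)
4. G is the centroid of triangle JUS ⇒ G = (-17/27, -11/27)
5. L is the intersection of line UM and line SG ⇒ L = (-47/93, -35/93)
through U parallel to JG: direction (-17/27, -11/27); meets SL at P = (-1/27, -7/27)
P = S + t·(L−S) with t = 124/75

t = 124/75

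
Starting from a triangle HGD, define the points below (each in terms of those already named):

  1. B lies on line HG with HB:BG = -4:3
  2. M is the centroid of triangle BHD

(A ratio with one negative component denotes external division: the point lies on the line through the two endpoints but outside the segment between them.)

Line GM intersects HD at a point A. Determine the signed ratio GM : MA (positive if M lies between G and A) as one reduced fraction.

GM:MA = -1/4

Set H = (0, 0), G = (1, 0), D = (0, 1); any affine frame gives the same invariant.
1. B lies on line HG with HB:BG = -4:3 ⇒ B = (4, 0)
2. M is the centroid of triangle BHD ⇒ M = (4/3, 1/3)
line GM meets HD at A = (0, -1)
M = G + t·(A−G) with t = -1/3, so GM:MA = -1/3:4/3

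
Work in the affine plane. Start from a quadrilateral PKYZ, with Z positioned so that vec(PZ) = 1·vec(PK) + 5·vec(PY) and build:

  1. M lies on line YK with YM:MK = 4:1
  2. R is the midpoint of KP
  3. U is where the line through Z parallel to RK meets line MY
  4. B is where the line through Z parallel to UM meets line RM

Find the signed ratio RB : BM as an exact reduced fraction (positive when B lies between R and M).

RB:BM = -11/10

Assign P = (0, 0), K = (1, 0), Y = (0, 1), Z = (1, 5) — the answer is frame-independent, so this choice is without loss of generality.
1. M lies on line YK with YM:MK = 4:1 ⇒ M = (4/5, 1/5)
2. R is the midpoint of KP ⇒ R = (1/2, 0)
3. U is where the line through Z parallel to RK meets line MY ⇒ U = (-4, 5)
4. B is where the line through Z parallel to UM meets line RM ⇒ B = (19/5, 11/5)
B = R + t·(M−R) with t = 11, so RB:BM = t:(1−t) = 11:-10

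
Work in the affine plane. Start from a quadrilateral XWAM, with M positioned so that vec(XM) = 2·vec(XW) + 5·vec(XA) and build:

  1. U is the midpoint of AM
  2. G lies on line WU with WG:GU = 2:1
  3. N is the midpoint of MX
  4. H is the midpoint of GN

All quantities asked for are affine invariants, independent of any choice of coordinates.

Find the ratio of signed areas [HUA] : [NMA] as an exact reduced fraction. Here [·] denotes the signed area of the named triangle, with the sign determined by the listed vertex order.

[HUA]:[NMA] = 3/4

Set X = (0, 0), W = (1, 0), A = (0, 1), M = (2, 5); any affine frame gives the same invariant.
1. U is the midpoint of AM ⇒ U = (1, 3)
2. G lies on line WU with WG:GU = 2:1 ⇒ G = (1, 2)
3. N is the midpoint of MX ⇒ N = (1, 5/2)
4. H is the midpoint of GN ⇒ H = (1, 9/4)
2·[HUA] = 3/4, 2·[NMA] = 1
[HUA]:[NMA] = 3/4:1 = 3/4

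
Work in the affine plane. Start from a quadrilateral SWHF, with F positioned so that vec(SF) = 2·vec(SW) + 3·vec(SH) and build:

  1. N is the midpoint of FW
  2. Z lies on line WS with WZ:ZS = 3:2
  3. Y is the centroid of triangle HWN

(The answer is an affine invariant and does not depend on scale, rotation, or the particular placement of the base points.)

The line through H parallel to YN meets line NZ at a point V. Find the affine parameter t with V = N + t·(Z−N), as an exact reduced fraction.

t = -5/2

Assign S = (0, 0), W = (1, 0), H = (0, 1), F = (2, 3) — the answer is frame-independent, so this choice is without loss of generality.
1. N is the midpoint of FW ⇒ N = (3/2, 3/2)
2. Z lies on line WS with WZ:ZS = 3:2 ⇒ Z = (2/5, 0)
3. Y is the centroid of triangle HWN ⇒ Y = (5/6, 5/6)
through H parallel to YN: direction (2/3, 2/3); meets NZ at V = (17/4, 21/4)
V = N + t·(Z−N) with t = -5/2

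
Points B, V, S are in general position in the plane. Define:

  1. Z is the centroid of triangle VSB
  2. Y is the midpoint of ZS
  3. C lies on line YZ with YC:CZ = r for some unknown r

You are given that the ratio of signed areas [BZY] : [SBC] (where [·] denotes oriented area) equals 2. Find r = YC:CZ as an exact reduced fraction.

Set B = (0, 0), V = (1, 0), S = (0, 1); any affine frame gives the same invariant.
1. Z is the centroid of triangle VSB ⇒ Z = (1/3, 1/3)
2. Y is the midpoint of ZS ⇒ Y = (1/6, 2/3)
3. With YC:CZ = r, write λ = r/(r+1) so C = Y + λ·(Z−Y); C is affine-linear in λ
Every point depending on C is an affine combination of C and λ-independent points, so each such coordinate is linear in λ; the λ² term in each signed area is a multiple of (Z−Y)×(Z−Y) = 0, so 2·[BZY] and 2·[SBC] are each linear in λ. Evaluating at λ=0 and λ=1:
  2·[BZY] = 1/6,   2·[SBC] = 1/6·λ + 1/6
So [BZY]:[SBC] = (1/6) / (1/6·λ + 1/6). Setting this equal to 2:
  1/6 = 2·(1/6·λ + 1/6)  ⇒  λ = -1/2
Then r = λ/(1−λ) = (-1/2)/(3/2) = -1/3. Check: with r = -1/3, C = (1/12, 5/6) and [BZY]:[SBC] = 2 as required.

r = -1/3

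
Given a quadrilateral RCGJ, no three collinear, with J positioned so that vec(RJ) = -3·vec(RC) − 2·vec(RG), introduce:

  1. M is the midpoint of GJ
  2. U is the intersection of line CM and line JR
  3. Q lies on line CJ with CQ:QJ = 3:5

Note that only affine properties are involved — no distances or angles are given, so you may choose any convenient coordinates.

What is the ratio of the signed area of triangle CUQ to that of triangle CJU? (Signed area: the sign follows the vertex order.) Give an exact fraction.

[CUQ]:[CJU] = -3/8

Work in coordinates with R = (0, 0), C = (1, 0), G = (0, 1), J = (-3, -2).
1. M is the midpoint of GJ ⇒ M = (-3/2, -1/2)
2. U is the intersection of line CM and line JR ⇒ U = (-3/7, -2/7)
3. Q lies on line CJ with CQ:QJ = 3:5 ⇒ Q = (-1/2, -3/4)
2·[CUQ] = 9/14, 2·[CJU] = -12/7
[CUQ]:[CJU] = 9/14:-12/7 = -3/8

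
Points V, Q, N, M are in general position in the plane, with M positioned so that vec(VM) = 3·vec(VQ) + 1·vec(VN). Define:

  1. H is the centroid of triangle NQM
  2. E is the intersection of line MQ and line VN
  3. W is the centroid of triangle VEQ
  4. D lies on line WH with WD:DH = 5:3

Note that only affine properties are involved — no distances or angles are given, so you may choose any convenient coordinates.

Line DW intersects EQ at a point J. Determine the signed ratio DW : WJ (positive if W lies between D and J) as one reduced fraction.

Work in coordinates with V = (0, 0), Q = (1, 0), N = (0, 1), M = (3, 1).
1. H is the centroid of triangle NQM ⇒ H = (4/3, 2/3)
2. E is the intersection of line MQ and line VN ⇒ E = (0, -1/2)
3. W is the centroid of triangle VEQ ⇒ W = (1/3, -1/6)
4. D lies on line WH with WD:DH = 5:3 ⇒ D = (23/24, 17/48)
line DW meets EQ at J = (-1/6, -7/12)
W = D + t·(J−D) with t = 5/9, so DW:WJ = 5/9:4/9

DW:WJ = 5/4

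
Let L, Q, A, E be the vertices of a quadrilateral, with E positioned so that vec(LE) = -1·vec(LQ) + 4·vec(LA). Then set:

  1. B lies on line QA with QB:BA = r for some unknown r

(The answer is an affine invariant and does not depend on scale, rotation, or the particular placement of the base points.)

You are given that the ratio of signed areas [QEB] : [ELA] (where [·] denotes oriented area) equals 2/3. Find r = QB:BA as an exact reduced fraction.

r = 1/2

Set L = (0, 0), Q = (1, 0), A = (0, 1), E = (-1, 4); any affine frame gives the same invariant.
1. With QB:BA = r, write λ = r/(r+1) so B = Q + λ·(A−Q); B is affine-linear in λ
Every point depending on B is an affine combination of B and λ-independent points, so each such coordinate is linear in λ; the λ² term in each signed area is a multiple of (A−Q)×(A−Q) = 0, so 2·[QEB] and 2·[ELA] are each linear in λ. Evaluating at λ=0 and λ=1:
  2·[QEB] = 2·λ,   2·[ELA] = 1
So [QEB]:[ELA] = (2·λ) / (1). Setting this equal to 2/3:
  2·λ = 2/3·(1)  ⇒  λ = 1/3
Then r = λ/(1−λ) = (1/3)/(2/3) = 1/2. Check: with r = 1/2, B = (2/3, 1/3) and [QEB]:[ELA] = 2/3 as required.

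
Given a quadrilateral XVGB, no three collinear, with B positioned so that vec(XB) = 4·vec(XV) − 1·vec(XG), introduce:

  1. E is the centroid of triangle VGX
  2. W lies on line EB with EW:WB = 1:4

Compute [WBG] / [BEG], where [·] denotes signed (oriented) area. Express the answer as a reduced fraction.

[WBG]:[BEG] = -4/5

Work in coordinates with X = (0, 0), V = (1, 0), G = (0, 1), B = (4, -1).
1. E is the centroid of triangle VGX ⇒ E = (1/3, 1/3)
2. W lies on line EB with EW:WB = 1:4 ⇒ W = (16/15, 1/15)
2·[WBG] = 8/5, 2·[BEG] = -2
[WBG]:[BEG] = 8/5:-2 = -4/5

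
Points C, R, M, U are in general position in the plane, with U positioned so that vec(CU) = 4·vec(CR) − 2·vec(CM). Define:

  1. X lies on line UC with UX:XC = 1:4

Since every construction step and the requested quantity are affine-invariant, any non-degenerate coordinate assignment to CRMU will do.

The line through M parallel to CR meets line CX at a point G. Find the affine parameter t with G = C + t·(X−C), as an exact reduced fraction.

Assign C = (0, 0), R = (1, 0), M = (0, 1), U = (4, -2) — the answer is frame-independent, so this choice is without loss of generality.
1. X lies on line UC with UX:XC = 1:4 ⇒ X = (16/5, -8/5)
through M parallel to CR: direction (1, 0); meets CX at G = (-2, 1)
G = C + t·(X−C) with t = -5/8

t = -5/8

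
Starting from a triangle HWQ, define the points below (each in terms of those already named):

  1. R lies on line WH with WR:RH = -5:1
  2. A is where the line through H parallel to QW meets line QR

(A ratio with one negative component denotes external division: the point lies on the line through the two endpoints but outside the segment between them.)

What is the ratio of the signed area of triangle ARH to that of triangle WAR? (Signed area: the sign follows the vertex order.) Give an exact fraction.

Assign H = (0, 0), W = (1, 0), Q = (0, 1) — the answer is frame-independent, so this choice is without loss of generality.
1. R lies on line WH with WR:RH = -5:1 ⇒ R = (-1/4, 0)
2. A is where the line through H parallel to QW meets line QR ⇒ A = (-1/5, 1/5)
2·[ARH] = 1/20, 2·[WAR] = 1/4
[ARH]:[WAR] = 1/20:1/4 = 1/5

[ARH]:[WAR] = 1/5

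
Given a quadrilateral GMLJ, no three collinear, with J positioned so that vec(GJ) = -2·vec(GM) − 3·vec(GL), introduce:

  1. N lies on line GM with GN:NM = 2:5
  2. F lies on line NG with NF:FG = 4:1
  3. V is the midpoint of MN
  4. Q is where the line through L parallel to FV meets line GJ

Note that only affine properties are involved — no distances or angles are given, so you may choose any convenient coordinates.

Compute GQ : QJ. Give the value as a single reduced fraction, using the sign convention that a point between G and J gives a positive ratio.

GQ:QJ = -1/4

Work in coordinates with G = (0, 0), M = (1, 0), L = (0, 1), J = (-2, -3).
1. N lies on line GM with GN:NM = 2:5 ⇒ N = (2/7, 0)
2. F lies on line NG with NF:FG = 4:1 ⇒ F = (2/35, 0)
3. V is the midpoint of MN ⇒ V = (9/14, 0)
4. Q is where the line through L parallel to FV meets line GJ ⇒ Q = (2/3, 1)
Q = G + t·(J−G) with t = -1/3, so GQ:QJ = t:(1−t) = -1/3:4/3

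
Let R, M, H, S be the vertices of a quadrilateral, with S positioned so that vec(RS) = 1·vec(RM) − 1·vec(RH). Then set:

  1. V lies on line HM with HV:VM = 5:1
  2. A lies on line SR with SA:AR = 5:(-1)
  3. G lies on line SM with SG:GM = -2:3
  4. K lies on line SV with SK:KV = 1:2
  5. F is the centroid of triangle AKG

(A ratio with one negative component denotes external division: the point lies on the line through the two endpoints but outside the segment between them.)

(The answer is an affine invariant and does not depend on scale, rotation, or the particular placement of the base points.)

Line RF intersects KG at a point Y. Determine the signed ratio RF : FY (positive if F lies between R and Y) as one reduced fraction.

RF:FY = 139/101

Set R = (0, 0), M = (1, 0), H = (0, 1), S = (1, -1); any affine frame gives the same invariant.
1. V lies on line HM with HV:VM = 5:1 ⇒ V = (5/6, 1/6)
2. A lies on line SR with SA:AR = 5:(-1) ⇒ A = (-1/4, 1/4)
3. G lies on line SM with SG:GM = -2:3 ⇒ G = (1, -3)
4. K lies on line SV with SK:KV = 1:2 ⇒ K = (17/18, -11/18)
5. F is the centroid of triangle AKG ⇒ F = (61/108, -121/108)
line RF meets KG at Y = (1220/1251, -2420/1251)
F = R + t·(Y−R) with t = 139/240, so RF:FY = 139/240:101/240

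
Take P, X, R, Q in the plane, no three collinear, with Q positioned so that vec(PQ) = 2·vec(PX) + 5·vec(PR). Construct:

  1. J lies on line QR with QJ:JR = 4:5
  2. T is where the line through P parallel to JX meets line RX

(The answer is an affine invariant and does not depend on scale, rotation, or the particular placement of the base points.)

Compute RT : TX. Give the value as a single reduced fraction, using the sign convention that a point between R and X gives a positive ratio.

RT:TX = 1/29

Choose coordinates P = (0, 0), X = (1, 0), R = (0, 1), Q = (2, 5).
1. J lies on line QR with QJ:JR = 4:5 ⇒ J = (10/9, 29/9)
2. T is where the line through P parallel to JX meets line RX ⇒ T = (1/30, 29/30)
T = R + t·(X−R) with t = 1/30, so RT:TX = t:(1−t) = 1/30:29/30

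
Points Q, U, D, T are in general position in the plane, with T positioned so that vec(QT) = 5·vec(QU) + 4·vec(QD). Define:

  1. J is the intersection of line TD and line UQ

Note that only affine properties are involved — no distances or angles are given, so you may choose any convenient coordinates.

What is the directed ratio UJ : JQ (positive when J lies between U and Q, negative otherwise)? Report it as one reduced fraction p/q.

Work in coordinates with Q = (0, 0), U = (1, 0), D = (0, 1), T = (5, 4).
1. J is the intersection of line TD and line UQ ⇒ J = (-5/3, 0)
J = U + t·(Q−U) with t = 8/3, so UJ:JQ = t:(1−t) = 8/3:-5/3

UJ:JQ = -8/5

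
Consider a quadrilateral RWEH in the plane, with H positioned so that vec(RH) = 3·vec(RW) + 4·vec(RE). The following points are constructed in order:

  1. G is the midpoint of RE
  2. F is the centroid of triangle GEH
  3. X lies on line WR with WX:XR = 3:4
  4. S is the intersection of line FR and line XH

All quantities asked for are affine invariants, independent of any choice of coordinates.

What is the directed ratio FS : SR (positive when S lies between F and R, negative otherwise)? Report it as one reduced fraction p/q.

Choose coordinates R = (0, 0), W = (1, 0), E = (0, 1), H = (3, 4).
1. G is the midpoint of RE ⇒ G = (0, 1/2)
2. F is the centroid of triangle GEH ⇒ F = (1, 11/6)
3. X lies on line WR with WX:XR = 3:4 ⇒ X = (4/7, 0)
4. S is the intersection of line FR and line XH ⇒ S = (-96/19, -176/19)
S = F + t·(R−F) with t = 115/19, so FS:SR = t:(1−t) = 115/19:-96/19

FS:SR = -115/96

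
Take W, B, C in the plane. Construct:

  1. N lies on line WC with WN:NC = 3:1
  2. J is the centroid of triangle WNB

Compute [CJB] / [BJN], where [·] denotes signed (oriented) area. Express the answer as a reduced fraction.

Assign W = (0, 0), B = (1, 0), C = (0, 1) — the answer is frame-independent, so this choice is without loss of generality.
1. N lies on line WC with WN:NC = 3:1 ⇒ N = (0, 3/4)
2. J is the centroid of triangle WNB ⇒ J = (1/3, 1/4)
2·[CJB] = 5/12, 2·[BJN] = -1/4
[CJB]:[BJN] = 5/12:-1/4 = -5/3

[CJB]:[BJN] = -5/3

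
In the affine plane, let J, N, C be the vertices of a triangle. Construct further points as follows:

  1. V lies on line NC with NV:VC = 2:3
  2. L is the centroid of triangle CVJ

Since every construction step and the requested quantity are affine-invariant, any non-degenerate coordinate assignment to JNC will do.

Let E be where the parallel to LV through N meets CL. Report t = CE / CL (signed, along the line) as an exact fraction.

Choose coordinates J = (0, 0), N = (1, 0), C = (0, 1).
1. V lies on line NC with NV:VC = 2:3 ⇒ V = (3/5, 2/5)
2. L is the centroid of triangle CVJ ⇒ L = (1/5, 7/15)
through N parallel to LV: direction (2/5, -1/15); meets CL at E = (1/3, 1/9)
E = C + t·(L−C) with t = 5/3

t = 5/3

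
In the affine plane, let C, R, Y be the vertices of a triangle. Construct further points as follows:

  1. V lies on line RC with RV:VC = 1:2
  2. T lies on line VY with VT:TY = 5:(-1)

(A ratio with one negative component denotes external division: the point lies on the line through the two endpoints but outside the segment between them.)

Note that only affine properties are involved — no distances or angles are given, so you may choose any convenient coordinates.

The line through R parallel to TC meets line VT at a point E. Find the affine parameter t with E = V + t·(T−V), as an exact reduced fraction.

Set C = (0, 0), R = (1, 0), Y = (0, 1); any affine frame gives the same invariant.
1. V lies on line RC with RV:VC = 1:2 ⇒ V = (2/3, 0)
2. T lies on line VY with VT:TY = 5:(-1) ⇒ T = (-1/6, 5/4)
through R parallel to TC: direction (1/6, -5/4); meets VT at E = (13/12, -5/8)
E = V + t·(T−V) with t = -1/2

t = -1/2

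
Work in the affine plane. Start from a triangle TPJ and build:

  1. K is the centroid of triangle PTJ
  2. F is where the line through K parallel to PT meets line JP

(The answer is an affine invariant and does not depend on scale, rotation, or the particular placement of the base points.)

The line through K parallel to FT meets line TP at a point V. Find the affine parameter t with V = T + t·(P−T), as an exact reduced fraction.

Choose coordinates T = (0, 0), P = (1, 0), J = (0, 1).
1. K is the centroid of triangle PTJ ⇒ K = (1/3, 1/3)
2. F is where the line through K parallel to PT meets line JP ⇒ F = (2/3, 1/3)
through K parallel to FT: direction (-2/3, -1/3); meets TP at V = (-1/3, 0)
V = T + t·(P−T) with t = -1/3

t = -1/3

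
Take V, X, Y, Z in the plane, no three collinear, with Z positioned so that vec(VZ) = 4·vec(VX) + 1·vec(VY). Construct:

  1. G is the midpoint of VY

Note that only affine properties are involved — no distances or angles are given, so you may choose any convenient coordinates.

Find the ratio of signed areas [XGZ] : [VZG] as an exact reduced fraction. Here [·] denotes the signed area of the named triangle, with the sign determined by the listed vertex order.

Assign V = (0, 0), X = (1, 0), Y = (0, 1), Z = (4, 1) — the answer is frame-independent, so this choice is without loss of generality.
1. G is the midpoint of VY ⇒ G = (0, 1/2)
2·[XGZ] = -5/2, 2·[VZG] = 2
[XGZ]:[VZG] = -5/2:2 = -5/4

[XGZ]:[VZG] = -5/4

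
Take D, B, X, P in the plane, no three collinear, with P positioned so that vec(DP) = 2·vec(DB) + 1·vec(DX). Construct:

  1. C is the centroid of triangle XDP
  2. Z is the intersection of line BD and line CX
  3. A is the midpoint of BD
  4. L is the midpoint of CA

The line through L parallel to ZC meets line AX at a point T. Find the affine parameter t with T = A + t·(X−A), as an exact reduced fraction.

Choose coordinates D = (0, 0), B = (1, 0), X = (0, 1), P = (2, 1).
1. C is the centroid of triangle XDP ⇒ C = (2/3, 2/3)
2. Z is the intersection of line BD and line CX ⇒ Z = (2, 0)
3. A is the midpoint of BD ⇒ A = (1/2, 0)
4. L is the midpoint of CA ⇒ L = (7/12, 1/3)
through L parallel to ZC: direction (-4/3, 2/3); meets AX at T = (1/4, 1/2)
T = A + t·(X−A) with t = 1/2

t = 1/2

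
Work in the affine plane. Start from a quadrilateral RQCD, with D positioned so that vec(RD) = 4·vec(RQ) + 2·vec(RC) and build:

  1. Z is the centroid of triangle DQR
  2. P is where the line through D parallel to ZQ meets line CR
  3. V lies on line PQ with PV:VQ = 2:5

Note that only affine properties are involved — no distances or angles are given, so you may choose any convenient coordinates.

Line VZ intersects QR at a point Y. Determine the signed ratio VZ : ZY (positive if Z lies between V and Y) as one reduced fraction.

VZ:ZY = -22/7

Choose coordinates R = (0, 0), Q = (1, 0), C = (0, 1), D = (4, 2).
1. Z is the centroid of triangle DQR ⇒ Z = (5/3, 2/3)
2. P is where the line through D parallel to ZQ meets line CR ⇒ P = (0, -2)
3. V lies on line PQ with PV:VQ = 2:5 ⇒ V = (2/7, -10/7)
line VZ meets QR at Y = (27/22, 0)
Z = V + t·(Y−V) with t = 22/15, so VZ:ZY = 22/15:-7/15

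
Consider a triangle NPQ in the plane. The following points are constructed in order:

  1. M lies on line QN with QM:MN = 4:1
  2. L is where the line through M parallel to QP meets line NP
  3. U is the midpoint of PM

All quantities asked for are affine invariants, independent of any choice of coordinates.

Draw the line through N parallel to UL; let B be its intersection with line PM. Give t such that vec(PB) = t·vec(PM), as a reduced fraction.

Choose coordinates N = (0, 0), P = (1, 0), Q = (0, 1).
1. M lies on line QN with QM:MN = 4:1 ⇒ M = (0, 1/5)
2. L is where the line through M parallel to QP meets line NP ⇒ L = (1/5, 0)
3. U is the midpoint of PM ⇒ U = (1/2, 1/10)
through N parallel to UL: direction (-3/10, -1/10); meets PM at B = (3/8, 1/8)
B = P + t·(M−P) with t = 5/8

t = 5/8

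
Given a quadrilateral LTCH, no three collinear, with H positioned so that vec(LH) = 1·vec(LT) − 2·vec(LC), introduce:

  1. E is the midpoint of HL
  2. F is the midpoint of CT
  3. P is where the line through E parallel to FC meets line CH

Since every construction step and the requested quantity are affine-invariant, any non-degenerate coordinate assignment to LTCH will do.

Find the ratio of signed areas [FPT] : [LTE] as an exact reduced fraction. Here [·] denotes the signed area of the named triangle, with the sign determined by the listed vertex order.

Work in coordinates with L = (0, 0), T = (1, 0), C = (0, 1), H = (1, -2).
1. E is the midpoint of HL ⇒ E = (1/2, -1)
2. F is the midpoint of CT ⇒ F = (1/2, 1/2)
3. P is where the line through E parallel to FC meets line CH ⇒ P = (3/4, -5/4)
2·[FPT] = 3/4, 2·[LTE] = -1
[FPT]:[LTE] = 3/4:-1 = -3/4

[FPT]:[LTE] = -3/4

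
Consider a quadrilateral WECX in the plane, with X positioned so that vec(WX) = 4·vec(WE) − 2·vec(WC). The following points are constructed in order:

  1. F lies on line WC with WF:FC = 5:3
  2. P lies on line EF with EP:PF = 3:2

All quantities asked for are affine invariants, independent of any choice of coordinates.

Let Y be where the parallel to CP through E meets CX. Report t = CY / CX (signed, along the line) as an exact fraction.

Set W = (0, 0), E = (1, 0), C = (0, 1), X = (4, -2); any affine frame gives the same invariant.
1. F lies on line WC with WF:FC = 5:3 ⇒ F = (0, 5/8)
2. P lies on line EF with EP:PF = 3:2 ⇒ P = (2/5, 3/8)
through E parallel to CP: direction (2/5, -5/8); meets CX at Y = (9/13, 25/52)
Y = C + t·(X−C) with t = 9/52

t = 9/52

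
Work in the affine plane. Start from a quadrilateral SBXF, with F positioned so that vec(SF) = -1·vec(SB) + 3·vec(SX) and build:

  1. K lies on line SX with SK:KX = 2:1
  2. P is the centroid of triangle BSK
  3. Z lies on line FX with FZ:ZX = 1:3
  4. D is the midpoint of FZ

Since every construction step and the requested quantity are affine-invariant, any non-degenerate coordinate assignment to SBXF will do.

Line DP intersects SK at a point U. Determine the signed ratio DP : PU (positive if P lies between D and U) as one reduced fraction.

DP:PU = -29/8

Set S = (0, 0), B = (1, 0), X = (0, 1), F = (-1, 3); any affine frame gives the same invariant.
1. K lies on line SX with SK:KX = 2:1 ⇒ K = (0, 2/3)
2. P is the centroid of triangle BSK ⇒ P = (1/3, 2/9)
3. Z lies on line FX with FZ:ZX = 1:3 ⇒ Z = (-3/4, 5/2)
4. D is the midpoint of FZ ⇒ D = (-7/8, 11/4)
line DP meets SK at U = (0, 80/87)
P = D + t·(U−D) with t = 29/21, so DP:PU = 29/21:-8/21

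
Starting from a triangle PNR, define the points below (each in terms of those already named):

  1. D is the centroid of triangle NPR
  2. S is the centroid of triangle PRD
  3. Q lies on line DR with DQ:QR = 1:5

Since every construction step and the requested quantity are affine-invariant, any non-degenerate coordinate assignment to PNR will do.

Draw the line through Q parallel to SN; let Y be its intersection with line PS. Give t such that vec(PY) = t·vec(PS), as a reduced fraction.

Set P = (0, 0), N = (1, 0), R = (0, 1); any affine frame gives the same invariant.
1. D is the centroid of triangle NPR ⇒ D = (1/3, 1/3)
2. S is the centroid of triangle PRD ⇒ S = (1/9, 4/9)
3. Q lies on line DR with DQ:QR = 1:5 ⇒ Q = (5/18, 4/9)
through Q parallel to SN: direction (8/9, -4/9); meets PS at Y = (7/54, 14/27)
Y = P + t·(S−P) with t = 7/6

t = 7/6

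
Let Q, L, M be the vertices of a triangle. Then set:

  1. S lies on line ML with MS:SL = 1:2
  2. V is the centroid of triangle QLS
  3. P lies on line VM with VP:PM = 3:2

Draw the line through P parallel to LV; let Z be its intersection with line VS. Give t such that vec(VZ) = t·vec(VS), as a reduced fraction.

Choose coordinates Q = (0, 0), L = (1, 0), M = (0, 1).
1. S lies on line ML with MS:SL = 1:2 ⇒ S = (1/3, 2/3)
2. V is the centroid of triangle QLS ⇒ V = (4/9, 2/9)
3. P lies on line VM with VP:PM = 3:2 ⇒ P = (8/45, 31/45)
through P parallel to LV: direction (-5/9, 2/9); meets VS at Z = (31/90, 28/45)
Z = V + t·(S−V) with t = 9/10

t = 9/10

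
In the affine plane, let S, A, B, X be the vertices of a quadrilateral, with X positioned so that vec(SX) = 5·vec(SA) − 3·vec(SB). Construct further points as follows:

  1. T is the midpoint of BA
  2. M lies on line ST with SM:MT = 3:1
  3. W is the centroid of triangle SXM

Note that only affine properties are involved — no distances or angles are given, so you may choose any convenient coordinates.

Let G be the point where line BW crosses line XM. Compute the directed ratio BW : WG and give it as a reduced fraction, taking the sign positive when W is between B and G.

BW:WG = -21/8

Set S = (0, 0), A = (1, 0), B = (0, 1), X = (5, -3); any affine frame gives the same invariant.
1. T is the midpoint of BA ⇒ T = (1/2, 1/2)
2. M lies on line ST with SM:MT = 3:1 ⇒ M = (3/8, 3/8)
3. W is the centroid of triangle SXM ⇒ W = (43/24, -7/8)
line BW meets XM at G = (559/504, -9/56)
W = B + t·(G−B) with t = 21/13, so BW:WG = 21/13:-8/13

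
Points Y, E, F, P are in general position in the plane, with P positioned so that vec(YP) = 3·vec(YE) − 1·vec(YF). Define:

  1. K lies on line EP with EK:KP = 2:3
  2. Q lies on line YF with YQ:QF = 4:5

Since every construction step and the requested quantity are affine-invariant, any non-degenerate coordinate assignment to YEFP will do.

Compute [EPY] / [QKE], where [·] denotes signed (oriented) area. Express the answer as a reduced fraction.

[EPY]:[QKE] = -45/2

Set Y = (0, 0), E = (1, 0), F = (0, 1), P = (3, -1); any affine frame gives the same invariant.
1. K lies on line EP with EK:KP = 2:3 ⇒ K = (9/5, -2/5)
2. Q lies on line YF with YQ:QF = 4:5 ⇒ Q = (0, 4/9)
2·[EPY] = -1, 2·[QKE] = 2/45
[EPY]:[QKE] = -1:2/45 = -45/2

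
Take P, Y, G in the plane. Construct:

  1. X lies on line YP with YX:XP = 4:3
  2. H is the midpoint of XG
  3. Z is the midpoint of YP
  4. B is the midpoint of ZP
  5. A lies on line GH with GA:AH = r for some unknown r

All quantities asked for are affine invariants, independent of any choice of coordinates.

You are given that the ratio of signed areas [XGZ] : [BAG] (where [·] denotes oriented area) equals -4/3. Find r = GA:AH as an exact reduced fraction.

r = 3/2

Work in coordinates with P = (0, 0), Y = (1, 0), G = (0, 1).
1. X lies on line YP with YX:XP = 4:3 ⇒ X = (3/7, 0)
2. H is the midpoint of XG ⇒ H = (3/14, 1/2)
3. Z is the midpoint of YP ⇒ Z = (1/2, 0)
4. B is the midpoint of ZP ⇒ B = (1/4, 0)
5. With GA:AH = r, write λ = r/(r+1) so A = G + λ·(H−G); A is affine-linear in λ
Every point depending on A is an affine combination of A and λ-independent points, so each such coordinate is linear in λ; the λ² term in each signed area is a multiple of (H−G)×(H−G) = 0, so 2·[XGZ] and 2·[BAG] are each linear in λ. Evaluating at λ=0 and λ=1:
  2·[XGZ] = -1/14,   2·[BAG] = 5/56·λ
So [XGZ]:[BAG] = (-1/14) / (5/56·λ). Setting this equal to -4/3:
  -1/14 = -4/3·(5/56·λ)  ⇒  λ = 3/5
Then r = λ/(1−λ) = (3/5)/(2/5) = 3/2. Check: with r = 3/2, A = (9/70, 7/10) and [XGZ]:[BAG] = -4/3 as required.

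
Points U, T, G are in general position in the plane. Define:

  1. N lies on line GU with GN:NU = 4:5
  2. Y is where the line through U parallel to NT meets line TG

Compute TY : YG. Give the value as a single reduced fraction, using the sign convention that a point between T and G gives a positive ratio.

Assign U = (0, 0), T = (1, 0), G = (0, 1) — the answer is frame-independent, so this choice is without loss of generality.
1. N lies on line GU with GN:NU = 4:5 ⇒ N = (0, 5/9)
2. Y is where the line through U parallel to NT meets line TG ⇒ Y = (9/4, -5/4)
Y = T + t·(G−T) with t = -5/4, so TY:YG = t:(1−t) = -5/4:9/4

TY:YG = -5/9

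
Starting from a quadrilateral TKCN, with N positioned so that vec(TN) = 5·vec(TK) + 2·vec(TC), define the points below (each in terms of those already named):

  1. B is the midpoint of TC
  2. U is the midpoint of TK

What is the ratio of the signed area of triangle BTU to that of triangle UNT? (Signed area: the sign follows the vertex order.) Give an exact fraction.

[BTU]:[UNT] = 1/4

Assign T = (0, 0), K = (1, 0), C = (0, 1), N = (5, 2) — the answer is frame-independent, so this choice is without loss of generality.
1. B is the midpoint of TC ⇒ B = (0, 1/2)
2. U is the midpoint of TK ⇒ U = (1/2, 0)
2·[BTU] = 1/4, 2·[UNT] = 1
[BTU]:[UNT] = 1/4:1 = 1/4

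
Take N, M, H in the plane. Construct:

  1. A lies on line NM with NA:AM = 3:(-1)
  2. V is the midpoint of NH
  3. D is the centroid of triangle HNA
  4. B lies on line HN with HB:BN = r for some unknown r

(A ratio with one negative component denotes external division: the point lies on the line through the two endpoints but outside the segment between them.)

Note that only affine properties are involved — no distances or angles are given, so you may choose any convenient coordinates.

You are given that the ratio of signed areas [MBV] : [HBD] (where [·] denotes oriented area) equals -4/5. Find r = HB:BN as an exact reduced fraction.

Assign N = (0, 0), M = (1, 0), H = (0, 1) — the answer is frame-independent, so this choice is without loss of generality.
1. A lies on line NM with NA:AM = 3:(-1) ⇒ A = (3/2, 0)
2. V is the midpoint of NH ⇒ V = (0, 1/2)
3. D is the centroid of triangle HNA ⇒ D = (1/2, 1/3)
4. With HB:BN = r, write λ = r/(r+1) so B = H + λ·(N−H); B is affine-linear in λ
Every point depending on B is an affine combination of B and λ-independent points, so each such coordinate is linear in λ; the λ² term in each signed area is a multiple of (N−H)×(N−H) = 0, so 2·[MBV] and 2·[HBD] are each linear in λ. Evaluating at λ=0 and λ=1:
  2·[MBV] = −λ + 1/2,   2·[HBD] = 1/2·λ
So [MBV]:[HBD] = (−λ + 1/2) / (1/2·λ). Setting this equal to -4/5:
  −λ + 1/2 = -4/5·(1/2·λ)  ⇒  λ = 5/6
Then r = λ/(1−λ) = (5/6)/(1/6) = 5. Check: with r = 5, B = (0, 1/6) and [MBV]:[HBD] = -4/5 as required.

r = 5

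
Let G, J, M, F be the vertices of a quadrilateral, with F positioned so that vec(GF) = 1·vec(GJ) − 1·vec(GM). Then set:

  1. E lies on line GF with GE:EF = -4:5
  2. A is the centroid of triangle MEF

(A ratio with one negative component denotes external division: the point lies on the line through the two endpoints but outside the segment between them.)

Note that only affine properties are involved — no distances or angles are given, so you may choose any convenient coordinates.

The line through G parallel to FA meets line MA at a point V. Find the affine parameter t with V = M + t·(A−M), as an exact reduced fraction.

Set G = (0, 0), J = (1, 0), M = (0, 1), F = (1, -1); any affine frame gives the same invariant.
1. E lies on line GF with GE:EF = -4:5 ⇒ E = (-4, 4)
2. A is the centroid of triangle MEF ⇒ A = (-1, 4/3)
through G parallel to FA: direction (-2, 7/3); meets MA at V = (-6/5, 7/5)
V = M + t·(A−M) with t = 6/5

t = 6/5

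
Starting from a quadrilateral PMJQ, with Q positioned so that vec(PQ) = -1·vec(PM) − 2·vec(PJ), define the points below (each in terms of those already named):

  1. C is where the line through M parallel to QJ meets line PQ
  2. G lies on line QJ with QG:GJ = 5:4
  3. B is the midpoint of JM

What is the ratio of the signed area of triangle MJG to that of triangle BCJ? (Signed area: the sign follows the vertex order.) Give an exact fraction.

Assign P = (0, 0), M = (1, 0), J = (0, 1), Q = (-1, -2) — the answer is frame-independent, so this choice is without loss of generality.
1. C is where the line through M parallel to QJ meets line PQ ⇒ C = (3, 6)
2. G lies on line QJ with QG:GJ = 5:4 ⇒ G = (-4/9, -1/3)
3. B is the midpoint of JM ⇒ B = (1/2, 1/2)
2·[MJG] = 16/9, 2·[BCJ] = 4
[MJG]:[BCJ] = 16/9:4 = 4/9

[MJG]:[BCJ] = 4/9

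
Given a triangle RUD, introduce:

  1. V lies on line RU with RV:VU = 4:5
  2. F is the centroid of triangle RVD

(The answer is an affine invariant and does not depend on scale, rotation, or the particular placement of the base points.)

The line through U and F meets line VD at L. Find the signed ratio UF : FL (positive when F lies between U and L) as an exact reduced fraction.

Assign R = (0, 0), U = (1, 0), D = (0, 1) — the answer is frame-independent, so this choice is without loss of generality.
1. V lies on line RU with RV:VU = 4:5 ⇒ V = (4/9, 0)
2. F is the centroid of triangle RVD ⇒ F = (4/27, 1/3)
line UF meets VD at L = (56/171, 5/19)
F = U + t·(L−U) with t = 19/15, so UF:FL = 19/15:-4/15

UF:FL = -19/4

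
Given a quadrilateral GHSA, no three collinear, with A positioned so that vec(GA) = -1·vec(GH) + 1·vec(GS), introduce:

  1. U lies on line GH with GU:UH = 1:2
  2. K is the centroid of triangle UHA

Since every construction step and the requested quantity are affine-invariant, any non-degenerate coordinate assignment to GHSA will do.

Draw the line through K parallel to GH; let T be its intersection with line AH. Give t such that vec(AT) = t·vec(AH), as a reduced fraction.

t = 2/3

Choose coordinates G = (0, 0), H = (1, 0), S = (0, 1), A = (-1, 1).
1. U lies on line GH with GU:UH = 1:2 ⇒ U = (1/3, 0)
2. K is the centroid of triangle UHA ⇒ K = (1/9, 1/3)
through K parallel to GH: direction (1, 0); meets AH at T = (1/3, 1/3)
T = A + t·(H−A) with t = 2/3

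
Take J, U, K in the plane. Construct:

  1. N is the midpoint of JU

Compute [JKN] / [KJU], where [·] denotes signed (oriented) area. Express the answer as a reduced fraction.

[JKN]:[KJU] = -1/2

Set J = (0, 0), U = (1, 0), K = (0, 1); any affine frame gives the same invariant.
1. N is the midpoint of JU ⇒ N = (1/2, 0)
2·[JKN] = -1/2, 2·[KJU] = 1
[JKN]:[KJU] = -1/2:1 = -1/2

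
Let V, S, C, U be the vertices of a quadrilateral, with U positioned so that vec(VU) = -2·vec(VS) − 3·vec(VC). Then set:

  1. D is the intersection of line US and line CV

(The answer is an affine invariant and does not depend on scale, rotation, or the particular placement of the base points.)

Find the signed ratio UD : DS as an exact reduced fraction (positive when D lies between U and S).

UD:DS = 2

Assign V = (0, 0), S = (1, 0), C = (0, 1), U = (-2, -3) — the answer is frame-independent, so this choice is without loss of generality.
1. D is the intersection of line US and line CV ⇒ D = (0, -1)
D = U + t·(S−U) with t = 2/3, so UD:DS = t:(1−t) = 2/3:1/3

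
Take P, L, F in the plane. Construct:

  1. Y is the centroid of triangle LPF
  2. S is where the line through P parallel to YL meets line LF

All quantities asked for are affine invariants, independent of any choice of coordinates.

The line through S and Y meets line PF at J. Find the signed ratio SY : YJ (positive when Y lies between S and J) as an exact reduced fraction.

SY:YJ = 5

Choose coordinates P = (0, 0), L = (1, 0), F = (0, 1).
1. Y is the centroid of triangle LPF ⇒ Y = (1/3, 1/3)
2. S is where the line through P parallel to YL meets line LF ⇒ S = (2, -1)
line SY meets PF at J = (0, 3/5)
Y = S + t·(J−S) with t = 5/6, so SY:YJ = 5/6:1/6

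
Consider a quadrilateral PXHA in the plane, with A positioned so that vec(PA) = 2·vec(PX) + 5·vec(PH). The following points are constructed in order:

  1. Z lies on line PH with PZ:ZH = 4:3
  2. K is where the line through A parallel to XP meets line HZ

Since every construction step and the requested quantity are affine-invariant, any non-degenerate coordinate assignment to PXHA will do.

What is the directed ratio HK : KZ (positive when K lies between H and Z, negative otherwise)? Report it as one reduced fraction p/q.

HK:KZ = -28/31

Choose coordinates P = (0, 0), X = (1, 0), H = (0, 1), A = (2, 5).
1. Z lies on line PH with PZ:ZH = 4:3 ⇒ Z = (0, 4/7)
2. K is where the line through A parallel to XP meets line HZ ⇒ K = (0, 5)
K = H + t·(Z−H) with t = -28/3, so HK:KZ = t:(1−t) = -28/3:31/3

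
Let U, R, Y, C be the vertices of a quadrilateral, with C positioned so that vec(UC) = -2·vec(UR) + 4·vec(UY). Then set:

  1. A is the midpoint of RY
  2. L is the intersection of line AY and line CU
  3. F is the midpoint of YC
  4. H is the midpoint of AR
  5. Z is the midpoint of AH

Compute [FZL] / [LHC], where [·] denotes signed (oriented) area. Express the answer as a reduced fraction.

Work in coordinates with U = (0, 0), R = (1, 0), Y = (0, 1), C = (-2, 4).
1. A is the midpoint of RY ⇒ A = (1/2, 1/2)
2. L is the intersection of line AY and line CU ⇒ L = (-1, 2)
3. F is the midpoint of YC ⇒ F = (-1, 5/2)
4. H is the midpoint of AR ⇒ H = (3/4, 1/4)
5. Z is the midpoint of AH ⇒ Z = (5/8, 3/8)
2·[FZL] = -13/16, 2·[LHC] = 7/4
[FZL]:[LHC] = -13/16:7/4 = -13/28

[FZL]:[LHC] = -13/28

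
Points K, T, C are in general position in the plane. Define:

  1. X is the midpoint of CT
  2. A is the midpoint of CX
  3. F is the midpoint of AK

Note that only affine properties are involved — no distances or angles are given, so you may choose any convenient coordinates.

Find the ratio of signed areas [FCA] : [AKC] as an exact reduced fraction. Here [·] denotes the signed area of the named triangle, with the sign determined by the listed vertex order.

[FCA]:[AKC] = 1/2

Set K = (0, 0), T = (1, 0), C = (0, 1); any affine frame gives the same invariant.
1. X is the midpoint of CT ⇒ X = (1/2, 1/2)
2. A is the midpoint of CX ⇒ A = (1/4, 3/4)
3. F is the midpoint of AK ⇒ F = (1/8, 3/8)
2·[FCA] = -1/8, 2·[AKC] = -1/4
[FCA]:[AKC] = -1/8:-1/4 = 1/2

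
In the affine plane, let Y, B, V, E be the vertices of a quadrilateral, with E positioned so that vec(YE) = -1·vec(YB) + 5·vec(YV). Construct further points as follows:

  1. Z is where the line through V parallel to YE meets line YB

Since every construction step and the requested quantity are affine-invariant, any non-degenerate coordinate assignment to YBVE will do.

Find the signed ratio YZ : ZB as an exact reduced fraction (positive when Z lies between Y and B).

Choose coordinates Y = (0, 0), B = (1, 0), V = (0, 1), E = (-1, 5).
1. Z is where the line through V parallel to YE meets line YB ⇒ Z = (1/5, 0)
Z = Y + t·(B−Y) with t = 1/5, so YZ:ZB = t:(1−t) = 1/5:4/5

YZ:ZB = 1/4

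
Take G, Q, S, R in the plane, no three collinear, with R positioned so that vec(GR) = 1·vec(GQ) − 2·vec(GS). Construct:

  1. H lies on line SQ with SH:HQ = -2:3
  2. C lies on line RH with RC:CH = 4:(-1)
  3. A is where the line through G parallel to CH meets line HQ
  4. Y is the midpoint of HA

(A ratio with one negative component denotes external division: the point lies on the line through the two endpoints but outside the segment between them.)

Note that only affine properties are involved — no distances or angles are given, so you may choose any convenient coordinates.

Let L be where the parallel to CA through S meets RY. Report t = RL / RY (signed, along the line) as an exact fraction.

Choose coordinates G = (0, 0), Q = (1, 0), S = (0, 1), R = (1, -2).
1. H lies on line SQ with SH:HQ = -2:3 ⇒ H = (-2, 3)
2. C lies on line RH with RC:CH = 4:(-1) ⇒ C = (-3, 14/3)
3. A is where the line through G parallel to CH meets line HQ ⇒ A = (-3/2, 5/2)
4. Y is the midpoint of HA ⇒ Y = (-7/4, 11/4)
through S parallel to CA: direction (3/2, -13/6); meets RY at L = (-9/2, 15/2)
L = R + t·(Y−R) with t = 2

t = 2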